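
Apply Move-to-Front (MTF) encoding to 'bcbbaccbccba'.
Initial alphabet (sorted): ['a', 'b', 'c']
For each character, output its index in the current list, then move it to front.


MTF encoding:
'b': index 1 in ['a', 'b', 'c'] -> ['b', 'a', 'c']
'c': index 2 in ['b', 'a', 'c'] -> ['c', 'b', 'a']
'b': index 1 in ['c', 'b', 'a'] -> ['b', 'c', 'a']
'b': index 0 in ['b', 'c', 'a'] -> ['b', 'c', 'a']
'a': index 2 in ['b', 'c', 'a'] -> ['a', 'b', 'c']
'c': index 2 in ['a', 'b', 'c'] -> ['c', 'a', 'b']
'c': index 0 in ['c', 'a', 'b'] -> ['c', 'a', 'b']
'b': index 2 in ['c', 'a', 'b'] -> ['b', 'c', 'a']
'c': index 1 in ['b', 'c', 'a'] -> ['c', 'b', 'a']
'c': index 0 in ['c', 'b', 'a'] -> ['c', 'b', 'a']
'b': index 1 in ['c', 'b', 'a'] -> ['b', 'c', 'a']
'a': index 2 in ['b', 'c', 'a'] -> ['a', 'b', 'c']


Output: [1, 2, 1, 0, 2, 2, 0, 2, 1, 0, 1, 2]


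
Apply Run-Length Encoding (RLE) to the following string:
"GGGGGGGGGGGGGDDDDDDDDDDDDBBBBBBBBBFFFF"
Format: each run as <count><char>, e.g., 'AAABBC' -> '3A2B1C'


Scanning runs left to right:
  i=0: run of 'G' x 13 -> '13G'
  i=13: run of 'D' x 12 -> '12D'
  i=25: run of 'B' x 9 -> '9B'
  i=34: run of 'F' x 4 -> '4F'

RLE = 13G12D9B4F


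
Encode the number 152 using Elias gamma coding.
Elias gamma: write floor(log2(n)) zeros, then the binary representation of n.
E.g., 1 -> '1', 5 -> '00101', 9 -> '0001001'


num_bits = floor(log2(152)) + 1 = 8
leading_zeros = num_bits - 1 = 7
binary(152) = 10011000

Elias gamma(152) = '0000000' + '10011000' = 000000010011000 (15 bits)


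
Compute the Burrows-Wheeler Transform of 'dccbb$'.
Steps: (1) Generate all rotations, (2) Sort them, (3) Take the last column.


Rotations (sorted):
  0: $dccbb -> last char: b
  1: b$dccb -> last char: b
  2: bb$dcc -> last char: c
  3: cbb$dc -> last char: c
  4: ccbb$d -> last char: d
  5: dccbb$ -> last char: $


BWT = bbccd$


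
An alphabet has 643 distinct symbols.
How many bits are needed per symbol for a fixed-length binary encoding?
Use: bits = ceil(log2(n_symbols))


log2(643) = 9.3287
Bracket: 2^9 = 512 < 643 <= 2^10 = 1024
So ceil(log2(643)) = 10

bits = ceil(log2(643)) = ceil(9.3287) = 10 bits


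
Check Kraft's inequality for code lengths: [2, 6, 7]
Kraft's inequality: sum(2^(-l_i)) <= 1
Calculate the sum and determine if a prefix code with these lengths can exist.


Sum = 2^(-2) + 2^(-6) + 2^(-7)
    = 0.25 + 0.015625 + 0.0078125
    = 35/128 = 0.2734375
Since 0.2734375 <= 1, Kraft's inequality IS satisfied.
A prefix code with these lengths CAN exist.

Kraft sum = 0.2734375. Satisfied.


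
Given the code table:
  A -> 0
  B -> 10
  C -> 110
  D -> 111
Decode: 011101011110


Decoding:
0 -> A
111 -> D
0 -> A
10 -> B
111 -> D
10 -> B


Result: ADABDB


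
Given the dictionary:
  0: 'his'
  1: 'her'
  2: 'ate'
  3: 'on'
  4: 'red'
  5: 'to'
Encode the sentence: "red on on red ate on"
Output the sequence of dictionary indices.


Look up each word in the dictionary:
  'red' -> 4
  'on' -> 3
  'on' -> 3
  'red' -> 4
  'ate' -> 2
  'on' -> 3

Encoded: [4, 3, 3, 4, 2, 3]


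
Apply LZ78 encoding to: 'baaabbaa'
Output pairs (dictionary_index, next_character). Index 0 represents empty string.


LZ78 encoding steps:
Dictionary: {0: ''}
Step 1: w='' (idx 0), next='b' -> output (0, 'b'), add 'b' as idx 1
Step 2: w='' (idx 0), next='a' -> output (0, 'a'), add 'a' as idx 2
Step 3: w='a' (idx 2), next='a' -> output (2, 'a'), add 'aa' as idx 3
Step 4: w='b' (idx 1), next='b' -> output (1, 'b'), add 'bb' as idx 4
Step 5: w='aa' (idx 3), end of input -> output (3, '')


Encoded: [(0, 'b'), (0, 'a'), (2, 'a'), (1, 'b'), (3, '')]


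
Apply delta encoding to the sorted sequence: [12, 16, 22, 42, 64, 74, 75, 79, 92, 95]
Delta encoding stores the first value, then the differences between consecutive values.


First value: 12
Deltas:
  16 - 12 = 4
  22 - 16 = 6
  42 - 22 = 20
  64 - 42 = 22
  74 - 64 = 10
  75 - 74 = 1
  79 - 75 = 4
  92 - 79 = 13
  95 - 92 = 3


Delta encoded: [12, 4, 6, 20, 22, 10, 1, 4, 13, 3]


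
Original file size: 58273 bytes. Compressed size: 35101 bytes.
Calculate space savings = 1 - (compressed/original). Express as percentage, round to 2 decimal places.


ratio = compressed/original = 35101/58273 = 0.602354
savings = 1 - ratio = 1 - 0.602354 = 0.397646
as a percentage: 0.397646 * 100 = 39.76%

Space savings = 1 - 35101/58273 = 39.76%


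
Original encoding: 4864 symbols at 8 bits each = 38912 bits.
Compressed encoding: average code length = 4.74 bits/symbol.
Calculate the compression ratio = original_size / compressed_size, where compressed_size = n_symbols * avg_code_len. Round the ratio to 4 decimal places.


original_size = n_symbols * orig_bits = 4864 * 8 = 38912 bits
compressed_size = n_symbols * avg_code_len = 4864 * 4.74 = 23055.36 bits
ratio = original_size / compressed_size = 38912 / 23055.36 = 1.6878

Compression ratio = 1.6878


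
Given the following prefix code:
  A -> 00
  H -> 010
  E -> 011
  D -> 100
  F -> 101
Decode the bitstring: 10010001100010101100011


Decoding step by step:
Bits 100 -> D
Bits 100 -> D
Bits 011 -> E
Bits 00 -> A
Bits 010 -> H
Bits 101 -> F
Bits 100 -> D
Bits 011 -> E


Decoded message: DDEAHFDE


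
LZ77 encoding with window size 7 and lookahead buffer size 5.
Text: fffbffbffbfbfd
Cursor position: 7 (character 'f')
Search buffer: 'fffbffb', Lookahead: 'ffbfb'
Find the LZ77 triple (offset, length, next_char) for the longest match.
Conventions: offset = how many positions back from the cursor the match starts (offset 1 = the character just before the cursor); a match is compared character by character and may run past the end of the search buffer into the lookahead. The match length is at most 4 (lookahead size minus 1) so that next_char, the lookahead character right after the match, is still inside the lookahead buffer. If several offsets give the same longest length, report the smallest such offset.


Try each offset into the search buffer:
  offset=1 (pos 6, char 'b'): match length 0
  offset=2 (pos 5, char 'f'): match length 1
  offset=3 (pos 4, char 'f'): match length 4
  offset=4 (pos 3, char 'b'): match length 0
  offset=5 (pos 2, char 'f'): match length 1
  offset=6 (pos 1, char 'f'): match length 4
  offset=7 (pos 0, char 'f'): match length 2
Longest match has length 4, found at offsets 3, 6; take the smallest, offset 3.
next_char = character at position 7 + 4 = 11 -> 'b'

Best match: offset=3, length=4 (matching 'ffbf' starting at position 4)
LZ77 triple: (3, 4, 'b')


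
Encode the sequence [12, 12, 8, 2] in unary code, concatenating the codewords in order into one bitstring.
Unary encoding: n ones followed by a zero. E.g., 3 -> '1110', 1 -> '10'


Encode each number as n ones followed by a terminating 0:
  12 -> 1111111111110 (13 bits)
  12 -> 1111111111110 (13 bits)
  8 -> 111111110 (9 bits)
  2 -> 110 (3 bits)
Total length = 13 + 13 + 9 + 3 = 38 bits.

Unary([12, 12, 8, 2]) = 11111111111101111111111110111111110110 (38 bits)


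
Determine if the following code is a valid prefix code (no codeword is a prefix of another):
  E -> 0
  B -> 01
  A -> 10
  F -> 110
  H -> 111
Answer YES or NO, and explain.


Checking each pair (does one codeword prefix another?):
  E='0' vs B='01': prefix -- VIOLATION

NO -- this is NOT a valid prefix code. E (0) is a prefix of B (01).


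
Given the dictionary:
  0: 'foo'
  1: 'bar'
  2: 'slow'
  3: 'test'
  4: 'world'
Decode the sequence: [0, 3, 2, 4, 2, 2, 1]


Look up each index in the dictionary:
  0 -> 'foo'
  3 -> 'test'
  2 -> 'slow'
  4 -> 'world'
  2 -> 'slow'
  2 -> 'slow'
  1 -> 'bar'

Decoded: "foo test slow world slow slow bar"


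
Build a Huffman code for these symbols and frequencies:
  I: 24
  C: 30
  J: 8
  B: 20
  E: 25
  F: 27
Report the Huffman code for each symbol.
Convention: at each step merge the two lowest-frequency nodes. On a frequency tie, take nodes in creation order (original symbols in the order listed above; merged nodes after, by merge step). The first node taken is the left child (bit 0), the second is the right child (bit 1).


Huffman tree construction:
Step 1: Merge J(8) + B(20) = 28
Step 2: Merge I(24) + E(25) = 49
Step 3: Merge F(27) + (J+B)(28) = 55
Step 4: Merge C(30) + (I+E)(49) = 79
Step 5: Merge (F+(J+B))(55) + (C+(I+E))(79) = 134
Read each symbol's code off the tree from the root (left child = 0, right child = 1).

Codes:
  I: 110 (length 3)
  C: 10 (length 2)
  J: 010 (length 3)
  B: 011 (length 3)
  E: 111 (length 3)
  F: 00 (length 2)
Average code length: 345/134 = 2.5746 bits/symbol


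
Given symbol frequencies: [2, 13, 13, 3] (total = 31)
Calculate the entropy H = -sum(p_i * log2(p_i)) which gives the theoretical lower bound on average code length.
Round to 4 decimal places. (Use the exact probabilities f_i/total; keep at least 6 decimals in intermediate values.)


Per-symbol terms -p_i * log2(p_i) with p_i = f_i/31:
  p = 2/31 = 0.064516: log2(p) = -3.954196, -p*log2(p) = 0.255109
  p = 13/31 = 0.419355: log2(p) = -1.253757, -p*log2(p) = 0.525769
  p = 13/31 = 0.419355: log2(p) = -1.253757, -p*log2(p) = 0.525769
  p = 3/31 = 0.096774: log2(p) = -3.369234, -p*log2(p) = 0.326055
H = 0.255109 + 0.525769 + 0.525769 + 0.326055 = 1.632702

H = 1.6327 bits/symbol


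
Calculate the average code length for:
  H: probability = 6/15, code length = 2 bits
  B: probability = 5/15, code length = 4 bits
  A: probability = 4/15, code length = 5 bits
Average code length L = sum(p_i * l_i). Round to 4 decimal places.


Weighted contributions p_i * l_i:
  H: (6/15) * 2 = 12/15
  B: (5/15) * 4 = 20/15
  A: (4/15) * 5 = 20/15
Sum = (12 + 20 + 20)/15 = 52/15

L = 52/15 = 3.4667 bits/symbol


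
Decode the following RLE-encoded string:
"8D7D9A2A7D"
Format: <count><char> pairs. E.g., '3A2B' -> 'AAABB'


Expanding each <count><char> pair:
  8D -> 'DDDDDDDD'
  7D -> 'DDDDDDD'
  9A -> 'AAAAAAAAA'
  2A -> 'AA'
  7D -> 'DDDDDDD'

Decoded = DDDDDDDDDDDDDDDAAAAAAAAAAADDDDDDD


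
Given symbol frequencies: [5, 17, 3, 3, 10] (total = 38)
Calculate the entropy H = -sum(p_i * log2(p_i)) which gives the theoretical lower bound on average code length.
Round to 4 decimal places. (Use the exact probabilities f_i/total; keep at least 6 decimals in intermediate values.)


Per-symbol terms -p_i * log2(p_i) with p_i = f_i/38:
  p = 5/38 = 0.131579: log2(p) = -2.925999, -p*log2(p) = 0.385000
  p = 17/38 = 0.447368: log2(p) = -1.160465, -p*log2(p) = 0.519155
  p = 3/38 = 0.078947: log2(p) = -3.662965, -p*log2(p) = 0.289181
  p = 3/38 = 0.078947: log2(p) = -3.662965, -p*log2(p) = 0.289181
  p = 10/38 = 0.263158: log2(p) = -1.925999, -p*log2(p) = 0.506842
H = 0.385000 + 0.519155 + 0.289181 + 0.289181 + 0.506842 = 1.989359

H = 1.9894 bits/symbol


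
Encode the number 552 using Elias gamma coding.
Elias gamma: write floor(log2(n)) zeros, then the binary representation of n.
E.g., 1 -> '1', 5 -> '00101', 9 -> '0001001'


num_bits = floor(log2(552)) + 1 = 10
leading_zeros = num_bits - 1 = 9
binary(552) = 1000101000

Elias gamma(552) = '000000000' + '1000101000' = 0000000001000101000 (19 bits)


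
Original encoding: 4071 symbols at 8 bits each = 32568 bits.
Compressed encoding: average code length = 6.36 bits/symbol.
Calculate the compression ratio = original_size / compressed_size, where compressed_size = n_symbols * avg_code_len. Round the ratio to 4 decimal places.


original_size = n_symbols * orig_bits = 4071 * 8 = 32568 bits
compressed_size = n_symbols * avg_code_len = 4071 * 6.36 = 25891.56 bits
ratio = original_size / compressed_size = 32568 / 25891.56 = 1.2579

Compression ratio = 1.2579


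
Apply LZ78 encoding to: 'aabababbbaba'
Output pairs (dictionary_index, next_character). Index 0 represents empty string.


LZ78 encoding steps:
Dictionary: {0: ''}
Step 1: w='' (idx 0), next='a' -> output (0, 'a'), add 'a' as idx 1
Step 2: w='a' (idx 1), next='b' -> output (1, 'b'), add 'ab' as idx 2
Step 3: w='ab' (idx 2), next='a' -> output (2, 'a'), add 'aba' as idx 3
Step 4: w='' (idx 0), next='b' -> output (0, 'b'), add 'b' as idx 4
Step 5: w='b' (idx 4), next='b' -> output (4, 'b'), add 'bb' as idx 5
Step 6: w='aba' (idx 3), end of input -> output (3, '')


Encoded: [(0, 'a'), (1, 'b'), (2, 'a'), (0, 'b'), (4, 'b'), (3, '')]


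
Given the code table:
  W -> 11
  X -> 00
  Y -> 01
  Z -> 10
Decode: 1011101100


Decoding:
10 -> Z
11 -> W
10 -> Z
11 -> W
00 -> X


Result: ZWZWX


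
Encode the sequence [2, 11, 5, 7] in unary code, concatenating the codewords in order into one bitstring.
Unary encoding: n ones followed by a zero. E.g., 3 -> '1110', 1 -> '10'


Encode each number as n ones followed by a terminating 0:
  2 -> 110 (3 bits)
  11 -> 111111111110 (12 bits)
  5 -> 111110 (6 bits)
  7 -> 11111110 (8 bits)
Total length = 3 + 12 + 6 + 8 = 29 bits.

Unary([2, 11, 5, 7]) = 11011111111111011111011111110 (29 bits)


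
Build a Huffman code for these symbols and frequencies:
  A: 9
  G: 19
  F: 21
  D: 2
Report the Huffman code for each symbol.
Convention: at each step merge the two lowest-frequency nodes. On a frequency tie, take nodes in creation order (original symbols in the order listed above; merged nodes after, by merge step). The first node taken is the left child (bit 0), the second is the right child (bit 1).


Huffman tree construction:
Step 1: Merge D(2) + A(9) = 11
Step 2: Merge (D+A)(11) + G(19) = 30
Step 3: Merge F(21) + ((D+A)+G)(30) = 51
Read each symbol's code off the tree from the root (left child = 0, right child = 1).

Codes:
  A: 101 (length 3)
  G: 11 (length 2)
  F: 0 (length 1)
  D: 100 (length 3)
Average code length: 92/51 = 1.8039 bits/symbol


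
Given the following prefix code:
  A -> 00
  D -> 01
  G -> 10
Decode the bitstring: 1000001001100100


Decoding step by step:
Bits 10 -> G
Bits 00 -> A
Bits 00 -> A
Bits 10 -> G
Bits 01 -> D
Bits 10 -> G
Bits 01 -> D
Bits 00 -> A


Decoded message: GAAGDGDA


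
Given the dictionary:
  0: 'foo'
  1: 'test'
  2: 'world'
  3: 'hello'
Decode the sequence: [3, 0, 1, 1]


Look up each index in the dictionary:
  3 -> 'hello'
  0 -> 'foo'
  1 -> 'test'
  1 -> 'test'

Decoded: "hello foo test test"


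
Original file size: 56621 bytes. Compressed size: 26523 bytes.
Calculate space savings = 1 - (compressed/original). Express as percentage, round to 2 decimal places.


ratio = compressed/original = 26523/56621 = 0.46843
savings = 1 - ratio = 1 - 0.46843 = 0.53157
as a percentage: 0.53157 * 100 = 53.16%

Space savings = 1 - 26523/56621 = 53.16%


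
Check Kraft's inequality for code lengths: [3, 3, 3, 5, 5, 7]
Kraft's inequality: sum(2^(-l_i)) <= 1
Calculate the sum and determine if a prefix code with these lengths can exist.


Sum = 2^(-3) + 2^(-3) + 2^(-3) + 2^(-5) + 2^(-5) + 2^(-7)
    = 0.125 + 0.125 + 0.125 + 0.03125 + 0.03125 + 0.0078125
    = 57/128 = 0.4453125
Since 0.4453125 <= 1, Kraft's inequality IS satisfied.
A prefix code with these lengths CAN exist.

Kraft sum = 0.4453125. Satisfied.


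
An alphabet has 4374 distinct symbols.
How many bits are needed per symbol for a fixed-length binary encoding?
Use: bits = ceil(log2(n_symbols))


log2(4374) = 12.0947
Bracket: 2^12 = 4096 < 4374 <= 2^13 = 8192
So ceil(log2(4374)) = 13

bits = ceil(log2(4374)) = ceil(12.0947) = 13 bits


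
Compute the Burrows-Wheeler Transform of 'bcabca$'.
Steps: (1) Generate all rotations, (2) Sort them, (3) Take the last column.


Rotations (sorted):
  0: $bcabca -> last char: a
  1: a$bcabc -> last char: c
  2: abca$bc -> last char: c
  3: bca$bca -> last char: a
  4: bcabca$ -> last char: $
  5: ca$bcab -> last char: b
  6: cabca$b -> last char: b


BWT = acca$bb


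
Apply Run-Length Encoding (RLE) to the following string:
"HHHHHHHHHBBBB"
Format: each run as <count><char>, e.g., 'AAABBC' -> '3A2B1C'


Scanning runs left to right:
  i=0: run of 'H' x 9 -> '9H'
  i=9: run of 'B' x 4 -> '4B'

RLE = 9H4B


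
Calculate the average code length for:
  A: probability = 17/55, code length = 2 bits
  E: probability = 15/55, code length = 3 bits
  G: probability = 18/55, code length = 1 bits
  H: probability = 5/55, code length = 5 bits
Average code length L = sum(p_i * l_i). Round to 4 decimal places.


Weighted contributions p_i * l_i:
  A: (17/55) * 2 = 34/55
  E: (15/55) * 3 = 45/55
  G: (18/55) * 1 = 18/55
  H: (5/55) * 5 = 25/55
Sum = (34 + 45 + 18 + 25)/55 = 122/55

L = 122/55 = 2.2182 bits/symbol


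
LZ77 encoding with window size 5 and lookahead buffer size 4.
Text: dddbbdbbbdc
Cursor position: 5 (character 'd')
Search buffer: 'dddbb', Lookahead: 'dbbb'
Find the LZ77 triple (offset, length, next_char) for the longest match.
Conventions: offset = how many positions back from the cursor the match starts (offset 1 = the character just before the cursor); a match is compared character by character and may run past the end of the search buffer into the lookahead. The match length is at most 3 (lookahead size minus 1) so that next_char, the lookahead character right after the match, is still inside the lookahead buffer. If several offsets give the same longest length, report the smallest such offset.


Try each offset into the search buffer:
  offset=1 (pos 4, char 'b'): match length 0
  offset=2 (pos 3, char 'b'): match length 0
  offset=3 (pos 2, char 'd'): match length 3
  offset=4 (pos 1, char 'd'): match length 1
  offset=5 (pos 0, char 'd'): match length 1
Longest match has length 3 at offset 3.
next_char = character at position 5 + 3 = 8 -> 'b'

Best match: offset=3, length=3 (matching 'dbb' starting at position 2)
LZ77 triple: (3, 3, 'b')


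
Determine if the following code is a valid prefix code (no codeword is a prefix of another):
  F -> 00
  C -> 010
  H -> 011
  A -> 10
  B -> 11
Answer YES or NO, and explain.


Checking each pair (does one codeword prefix another?):
  F='00' vs C='010': no prefix
  F='00' vs H='011': no prefix
  F='00' vs A='10': no prefix
  F='00' vs B='11': no prefix
  C='010' vs F='00': no prefix
  C='010' vs H='011': no prefix
  C='010' vs A='10': no prefix
  C='010' vs B='11': no prefix
  H='011' vs F='00': no prefix
  H='011' vs C='010': no prefix
  H='011' vs A='10': no prefix
  H='011' vs B='11': no prefix
  A='10' vs F='00': no prefix
  A='10' vs C='010': no prefix
  A='10' vs H='011': no prefix
  A='10' vs B='11': no prefix
  B='11' vs F='00': no prefix
  B='11' vs C='010': no prefix
  B='11' vs H='011': no prefix
  B='11' vs A='10': no prefix
No violation found over all pairs.

YES -- this is a valid prefix code. No codeword is a prefix of any other codeword.


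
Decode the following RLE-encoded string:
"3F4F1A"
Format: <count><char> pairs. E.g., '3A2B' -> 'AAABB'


Expanding each <count><char> pair:
  3F -> 'FFF'
  4F -> 'FFFF'
  1A -> 'A'

Decoded = FFFFFFFA


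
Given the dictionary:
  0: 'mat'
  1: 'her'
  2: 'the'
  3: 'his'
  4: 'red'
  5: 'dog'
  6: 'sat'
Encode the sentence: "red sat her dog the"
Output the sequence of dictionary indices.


Look up each word in the dictionary:
  'red' -> 4
  'sat' -> 6
  'her' -> 1
  'dog' -> 5
  'the' -> 2

Encoded: [4, 6, 1, 5, 2]


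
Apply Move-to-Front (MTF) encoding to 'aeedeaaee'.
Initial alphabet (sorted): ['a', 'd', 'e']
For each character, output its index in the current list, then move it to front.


MTF encoding:
'a': index 0 in ['a', 'd', 'e'] -> ['a', 'd', 'e']
'e': index 2 in ['a', 'd', 'e'] -> ['e', 'a', 'd']
'e': index 0 in ['e', 'a', 'd'] -> ['e', 'a', 'd']
'd': index 2 in ['e', 'a', 'd'] -> ['d', 'e', 'a']
'e': index 1 in ['d', 'e', 'a'] -> ['e', 'd', 'a']
'a': index 2 in ['e', 'd', 'a'] -> ['a', 'e', 'd']
'a': index 0 in ['a', 'e', 'd'] -> ['a', 'e', 'd']
'e': index 1 in ['a', 'e', 'd'] -> ['e', 'a', 'd']
'e': index 0 in ['e', 'a', 'd'] -> ['e', 'a', 'd']


Output: [0, 2, 0, 2, 1, 2, 0, 1, 0]


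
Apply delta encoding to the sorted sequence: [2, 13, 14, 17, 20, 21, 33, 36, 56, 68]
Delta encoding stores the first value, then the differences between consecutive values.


First value: 2
Deltas:
  13 - 2 = 11
  14 - 13 = 1
  17 - 14 = 3
  20 - 17 = 3
  21 - 20 = 1
  33 - 21 = 12
  36 - 33 = 3
  56 - 36 = 20
  68 - 56 = 12


Delta encoded: [2, 11, 1, 3, 3, 1, 12, 3, 20, 12]


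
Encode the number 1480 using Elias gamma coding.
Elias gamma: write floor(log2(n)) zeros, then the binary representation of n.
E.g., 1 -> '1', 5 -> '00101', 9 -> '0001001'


num_bits = floor(log2(1480)) + 1 = 11
leading_zeros = num_bits - 1 = 10
binary(1480) = 10111001000

Elias gamma(1480) = '0000000000' + '10111001000' = 000000000010111001000 (21 bits)


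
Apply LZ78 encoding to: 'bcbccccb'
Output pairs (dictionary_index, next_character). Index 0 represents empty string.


LZ78 encoding steps:
Dictionary: {0: ''}
Step 1: w='' (idx 0), next='b' -> output (0, 'b'), add 'b' as idx 1
Step 2: w='' (idx 0), next='c' -> output (0, 'c'), add 'c' as idx 2
Step 3: w='b' (idx 1), next='c' -> output (1, 'c'), add 'bc' as idx 3
Step 4: w='c' (idx 2), next='c' -> output (2, 'c'), add 'cc' as idx 4
Step 5: w='c' (idx 2), next='b' -> output (2, 'b'), add 'cb' as idx 5


Encoded: [(0, 'b'), (0, 'c'), (1, 'c'), (2, 'c'), (2, 'b')]


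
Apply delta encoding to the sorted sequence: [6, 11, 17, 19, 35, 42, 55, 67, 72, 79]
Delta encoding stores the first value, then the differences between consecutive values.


First value: 6
Deltas:
  11 - 6 = 5
  17 - 11 = 6
  19 - 17 = 2
  35 - 19 = 16
  42 - 35 = 7
  55 - 42 = 13
  67 - 55 = 12
  72 - 67 = 5
  79 - 72 = 7


Delta encoded: [6, 5, 6, 2, 16, 7, 13, 12, 5, 7]


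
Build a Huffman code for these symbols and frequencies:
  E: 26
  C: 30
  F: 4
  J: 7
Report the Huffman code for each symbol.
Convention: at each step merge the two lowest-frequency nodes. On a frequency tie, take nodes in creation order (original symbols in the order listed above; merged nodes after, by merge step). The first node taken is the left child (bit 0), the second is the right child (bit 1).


Huffman tree construction:
Step 1: Merge F(4) + J(7) = 11
Step 2: Merge (F+J)(11) + E(26) = 37
Step 3: Merge C(30) + ((F+J)+E)(37) = 67
Read each symbol's code off the tree from the root (left child = 0, right child = 1).

Codes:
  E: 11 (length 2)
  C: 0 (length 1)
  F: 100 (length 3)
  J: 101 (length 3)
Average code length: 115/67 = 1.7164 bits/symbol


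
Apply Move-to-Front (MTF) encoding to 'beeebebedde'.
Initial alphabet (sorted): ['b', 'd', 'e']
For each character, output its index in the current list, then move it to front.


MTF encoding:
'b': index 0 in ['b', 'd', 'e'] -> ['b', 'd', 'e']
'e': index 2 in ['b', 'd', 'e'] -> ['e', 'b', 'd']
'e': index 0 in ['e', 'b', 'd'] -> ['e', 'b', 'd']
'e': index 0 in ['e', 'b', 'd'] -> ['e', 'b', 'd']
'b': index 1 in ['e', 'b', 'd'] -> ['b', 'e', 'd']
'e': index 1 in ['b', 'e', 'd'] -> ['e', 'b', 'd']
'b': index 1 in ['e', 'b', 'd'] -> ['b', 'e', 'd']
'e': index 1 in ['b', 'e', 'd'] -> ['e', 'b', 'd']
'd': index 2 in ['e', 'b', 'd'] -> ['d', 'e', 'b']
'd': index 0 in ['d', 'e', 'b'] -> ['d', 'e', 'b']
'e': index 1 in ['d', 'e', 'b'] -> ['e', 'd', 'b']


Output: [0, 2, 0, 0, 1, 1, 1, 1, 2, 0, 1]


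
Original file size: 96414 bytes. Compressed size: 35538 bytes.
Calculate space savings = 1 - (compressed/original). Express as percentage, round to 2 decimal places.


ratio = compressed/original = 35538/96414 = 0.368598
savings = 1 - ratio = 1 - 0.368598 = 0.631402
as a percentage: 0.631402 * 100 = 63.14%

Space savings = 1 - 35538/96414 = 63.14%


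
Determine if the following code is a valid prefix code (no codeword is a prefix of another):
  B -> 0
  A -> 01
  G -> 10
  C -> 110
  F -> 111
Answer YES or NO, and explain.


Checking each pair (does one codeword prefix another?):
  B='0' vs A='01': prefix -- VIOLATION

NO -- this is NOT a valid prefix code. B (0) is a prefix of A (01).


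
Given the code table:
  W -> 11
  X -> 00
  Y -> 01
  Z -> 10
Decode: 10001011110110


Decoding:
10 -> Z
00 -> X
10 -> Z
11 -> W
11 -> W
01 -> Y
10 -> Z


Result: ZXZWWYZ


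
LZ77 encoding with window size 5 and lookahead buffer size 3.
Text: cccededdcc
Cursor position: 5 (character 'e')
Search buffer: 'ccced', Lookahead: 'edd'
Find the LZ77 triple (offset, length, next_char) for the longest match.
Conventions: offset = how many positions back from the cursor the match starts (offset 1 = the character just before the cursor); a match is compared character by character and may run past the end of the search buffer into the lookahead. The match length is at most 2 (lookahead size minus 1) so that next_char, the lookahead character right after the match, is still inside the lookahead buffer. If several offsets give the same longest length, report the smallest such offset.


Try each offset into the search buffer:
  offset=1 (pos 4, char 'd'): match length 0
  offset=2 (pos 3, char 'e'): match length 2
  offset=3 (pos 2, char 'c'): match length 0
  offset=4 (pos 1, char 'c'): match length 0
  offset=5 (pos 0, char 'c'): match length 0
Longest match has length 2 at offset 2.
next_char = character at position 5 + 2 = 7 -> 'd'

Best match: offset=2, length=2 (matching 'ed' starting at position 3)
LZ77 triple: (2, 2, 'd')


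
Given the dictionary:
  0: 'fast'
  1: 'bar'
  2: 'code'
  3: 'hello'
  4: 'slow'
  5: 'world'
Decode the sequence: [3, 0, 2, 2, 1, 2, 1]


Look up each index in the dictionary:
  3 -> 'hello'
  0 -> 'fast'
  2 -> 'code'
  2 -> 'code'
  1 -> 'bar'
  2 -> 'code'
  1 -> 'bar'

Decoded: "hello fast code code bar code bar"


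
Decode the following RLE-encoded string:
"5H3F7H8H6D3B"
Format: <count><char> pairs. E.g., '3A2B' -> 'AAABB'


Expanding each <count><char> pair:
  5H -> 'HHHHH'
  3F -> 'FFF'
  7H -> 'HHHHHHH'
  8H -> 'HHHHHHHH'
  6D -> 'DDDDDD'
  3B -> 'BBB'

Decoded = HHHHHFFFHHHHHHHHHHHHHHHDDDDDDBBB


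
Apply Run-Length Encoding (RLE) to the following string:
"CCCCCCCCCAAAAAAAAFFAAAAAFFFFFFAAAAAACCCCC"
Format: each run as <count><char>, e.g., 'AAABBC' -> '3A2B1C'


Scanning runs left to right:
  i=0: run of 'C' x 9 -> '9C'
  i=9: run of 'A' x 8 -> '8A'
  i=17: run of 'F' x 2 -> '2F'
  i=19: run of 'A' x 5 -> '5A'
  i=24: run of 'F' x 6 -> '6F'
  i=30: run of 'A' x 6 -> '6A'
  i=36: run of 'C' x 5 -> '5C'

RLE = 9C8A2F5A6F6A5C


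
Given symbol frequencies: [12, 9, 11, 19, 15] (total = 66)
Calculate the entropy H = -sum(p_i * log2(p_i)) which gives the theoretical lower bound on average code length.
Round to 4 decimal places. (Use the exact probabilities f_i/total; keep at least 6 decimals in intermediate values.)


Per-symbol terms -p_i * log2(p_i) with p_i = f_i/66:
  p = 12/66 = 0.181818: log2(p) = -2.459432, -p*log2(p) = 0.447169
  p = 9/66 = 0.136364: log2(p) = -2.874469, -p*log2(p) = 0.391973
  p = 11/66 = 0.166667: log2(p) = -2.584963, -p*log2(p) = 0.430827
  p = 19/66 = 0.287879: log2(p) = -1.796467, -p*log2(p) = 0.517165
  p = 15/66 = 0.227273: log2(p) = -2.137504, -p*log2(p) = 0.485796
H = 0.447169 + 0.391973 + 0.430827 + 0.517165 + 0.485796 = 2.272930

H = 2.2729 bits/symbol


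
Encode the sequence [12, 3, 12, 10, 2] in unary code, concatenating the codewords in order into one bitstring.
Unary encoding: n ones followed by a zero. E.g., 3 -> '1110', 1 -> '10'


Encode each number as n ones followed by a terminating 0:
  12 -> 1111111111110 (13 bits)
  3 -> 1110 (4 bits)
  12 -> 1111111111110 (13 bits)
  10 -> 11111111110 (11 bits)
  2 -> 110 (3 bits)
Total length = 13 + 4 + 13 + 11 + 3 = 44 bits.

Unary([12, 3, 12, 10, 2]) = 11111111111101110111111111111011111111110110 (44 bits)


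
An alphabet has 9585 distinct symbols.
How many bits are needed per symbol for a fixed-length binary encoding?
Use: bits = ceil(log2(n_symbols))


log2(9585) = 13.2266
Bracket: 2^13 = 8192 < 9585 <= 2^14 = 16384
So ceil(log2(9585)) = 14

bits = ceil(log2(9585)) = ceil(13.2266) = 14 bits


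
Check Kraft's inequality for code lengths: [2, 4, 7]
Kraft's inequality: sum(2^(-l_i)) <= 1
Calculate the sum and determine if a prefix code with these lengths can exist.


Sum = 2^(-2) + 2^(-4) + 2^(-7)
    = 0.25 + 0.0625 + 0.0078125
    = 41/128 = 0.3203125
Since 0.3203125 <= 1, Kraft's inequality IS satisfied.
A prefix code with these lengths CAN exist.

Kraft sum = 0.3203125. Satisfied.


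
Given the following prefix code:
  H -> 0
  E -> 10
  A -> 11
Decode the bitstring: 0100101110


Decoding step by step:
Bits 0 -> H
Bits 10 -> E
Bits 0 -> H
Bits 10 -> E
Bits 11 -> A
Bits 10 -> E


Decoded message: HEHEAE


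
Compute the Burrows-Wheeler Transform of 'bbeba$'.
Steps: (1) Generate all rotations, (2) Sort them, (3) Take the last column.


Rotations (sorted):
  0: $bbeba -> last char: a
  1: a$bbeb -> last char: b
  2: ba$bbe -> last char: e
  3: bbeba$ -> last char: $
  4: beba$b -> last char: b
  5: eba$bb -> last char: b


BWT = abe$bb


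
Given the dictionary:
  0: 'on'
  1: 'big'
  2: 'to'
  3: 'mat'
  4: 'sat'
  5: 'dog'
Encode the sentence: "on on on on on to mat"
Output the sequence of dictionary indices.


Look up each word in the dictionary:
  'on' -> 0
  'on' -> 0
  'on' -> 0
  'on' -> 0
  'on' -> 0
  'to' -> 2
  'mat' -> 3

Encoded: [0, 0, 0, 0, 0, 2, 3]


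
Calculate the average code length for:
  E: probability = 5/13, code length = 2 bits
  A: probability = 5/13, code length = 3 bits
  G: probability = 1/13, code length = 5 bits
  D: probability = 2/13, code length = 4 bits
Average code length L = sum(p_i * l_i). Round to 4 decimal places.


Weighted contributions p_i * l_i:
  E: (5/13) * 2 = 10/13
  A: (5/13) * 3 = 15/13
  G: (1/13) * 5 = 5/13
  D: (2/13) * 4 = 8/13
Sum = (10 + 15 + 5 + 8)/13 = 38/13

L = 38/13 = 2.9231 bits/symbol


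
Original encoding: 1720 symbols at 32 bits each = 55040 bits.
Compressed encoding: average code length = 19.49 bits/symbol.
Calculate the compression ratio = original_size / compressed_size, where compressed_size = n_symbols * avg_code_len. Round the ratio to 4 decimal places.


original_size = n_symbols * orig_bits = 1720 * 32 = 55040 bits
compressed_size = n_symbols * avg_code_len = 1720 * 19.49 = 33522.8 bits
ratio = original_size / compressed_size = 55040 / 33522.8 = 1.6419

Compression ratio = 1.6419


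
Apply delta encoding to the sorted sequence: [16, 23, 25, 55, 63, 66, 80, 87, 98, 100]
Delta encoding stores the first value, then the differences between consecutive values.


First value: 16
Deltas:
  23 - 16 = 7
  25 - 23 = 2
  55 - 25 = 30
  63 - 55 = 8
  66 - 63 = 3
  80 - 66 = 14
  87 - 80 = 7
  98 - 87 = 11
  100 - 98 = 2


Delta encoded: [16, 7, 2, 30, 8, 3, 14, 7, 11, 2]


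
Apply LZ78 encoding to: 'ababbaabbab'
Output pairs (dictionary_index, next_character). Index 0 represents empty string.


LZ78 encoding steps:
Dictionary: {0: ''}
Step 1: w='' (idx 0), next='a' -> output (0, 'a'), add 'a' as idx 1
Step 2: w='' (idx 0), next='b' -> output (0, 'b'), add 'b' as idx 2
Step 3: w='a' (idx 1), next='b' -> output (1, 'b'), add 'ab' as idx 3
Step 4: w='b' (idx 2), next='a' -> output (2, 'a'), add 'ba' as idx 4
Step 5: w='ab' (idx 3), next='b' -> output (3, 'b'), add 'abb' as idx 5
Step 6: w='ab' (idx 3), end of input -> output (3, '')


Encoded: [(0, 'a'), (0, 'b'), (1, 'b'), (2, 'a'), (3, 'b'), (3, '')]


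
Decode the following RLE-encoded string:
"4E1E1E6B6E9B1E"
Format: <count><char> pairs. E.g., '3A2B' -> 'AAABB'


Expanding each <count><char> pair:
  4E -> 'EEEE'
  1E -> 'E'
  1E -> 'E'
  6B -> 'BBBBBB'
  6E -> 'EEEEEE'
  9B -> 'BBBBBBBBB'
  1E -> 'E'

Decoded = EEEEEEBBBBBBEEEEEEBBBBBBBBBE


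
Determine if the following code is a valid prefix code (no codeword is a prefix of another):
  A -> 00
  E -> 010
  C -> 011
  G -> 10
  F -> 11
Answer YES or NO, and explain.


Checking each pair (does one codeword prefix another?):
  A='00' vs E='010': no prefix
  A='00' vs C='011': no prefix
  A='00' vs G='10': no prefix
  A='00' vs F='11': no prefix
  E='010' vs A='00': no prefix
  E='010' vs C='011': no prefix
  E='010' vs G='10': no prefix
  E='010' vs F='11': no prefix
  C='011' vs A='00': no prefix
  C='011' vs E='010': no prefix
  C='011' vs G='10': no prefix
  C='011' vs F='11': no prefix
  G='10' vs A='00': no prefix
  G='10' vs E='010': no prefix
  G='10' vs C='011': no prefix
  G='10' vs F='11': no prefix
  F='11' vs A='00': no prefix
  F='11' vs E='010': no prefix
  F='11' vs C='011': no prefix
  F='11' vs G='10': no prefix
No violation found over all pairs.

YES -- this is a valid prefix code. No codeword is a prefix of any other codeword.


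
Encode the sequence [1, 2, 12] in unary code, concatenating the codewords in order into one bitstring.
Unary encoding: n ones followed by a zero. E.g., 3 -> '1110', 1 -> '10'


Encode each number as n ones followed by a terminating 0:
  1 -> 10 (2 bits)
  2 -> 110 (3 bits)
  12 -> 1111111111110 (13 bits)
Total length = 2 + 3 + 13 = 18 bits.

Unary([1, 2, 12]) = 101101111111111110 (18 bits)


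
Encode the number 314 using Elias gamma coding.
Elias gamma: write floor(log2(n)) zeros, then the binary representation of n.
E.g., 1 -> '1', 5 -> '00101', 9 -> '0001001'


num_bits = floor(log2(314)) + 1 = 9
leading_zeros = num_bits - 1 = 8
binary(314) = 100111010

Elias gamma(314) = '00000000' + '100111010' = 00000000100111010 (17 bits)


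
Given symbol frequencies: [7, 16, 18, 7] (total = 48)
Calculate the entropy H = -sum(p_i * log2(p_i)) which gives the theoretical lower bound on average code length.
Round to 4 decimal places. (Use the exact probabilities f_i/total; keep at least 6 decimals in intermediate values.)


Per-symbol terms -p_i * log2(p_i) with p_i = f_i/48:
  p = 7/48 = 0.145833: log2(p) = -2.777608, -p*log2(p) = 0.405068
  p = 16/48 = 0.333333: log2(p) = -1.584963, -p*log2(p) = 0.528321
  p = 18/48 = 0.375000: log2(p) = -1.415037, -p*log2(p) = 0.530639
  p = 7/48 = 0.145833: log2(p) = -2.777608, -p*log2(p) = 0.405068
H = 0.405068 + 0.528321 + 0.530639 + 0.405068 = 1.869096

H = 1.8691 bits/symbol


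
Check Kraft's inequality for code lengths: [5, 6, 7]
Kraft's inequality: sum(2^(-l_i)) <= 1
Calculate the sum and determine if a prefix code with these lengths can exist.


Sum = 2^(-5) + 2^(-6) + 2^(-7)
    = 0.03125 + 0.015625 + 0.0078125
    = 7/128 = 0.0546875
Since 0.0546875 <= 1, Kraft's inequality IS satisfied.
A prefix code with these lengths CAN exist.

Kraft sum = 0.0546875. Satisfied.


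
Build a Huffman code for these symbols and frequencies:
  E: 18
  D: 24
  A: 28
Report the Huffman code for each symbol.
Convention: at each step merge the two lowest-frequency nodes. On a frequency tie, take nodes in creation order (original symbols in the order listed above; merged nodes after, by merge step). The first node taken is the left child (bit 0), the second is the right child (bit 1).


Huffman tree construction:
Step 1: Merge E(18) + D(24) = 42
Step 2: Merge A(28) + (E+D)(42) = 70
Read each symbol's code off the tree from the root (left child = 0, right child = 1).

Codes:
  E: 10 (length 2)
  D: 11 (length 2)
  A: 0 (length 1)
Average code length: 112/70 = 1.6000 bits/symbol


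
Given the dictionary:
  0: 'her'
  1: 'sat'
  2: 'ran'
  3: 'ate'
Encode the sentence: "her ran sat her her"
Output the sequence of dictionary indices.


Look up each word in the dictionary:
  'her' -> 0
  'ran' -> 2
  'sat' -> 1
  'her' -> 0
  'her' -> 0

Encoded: [0, 2, 1, 0, 0]


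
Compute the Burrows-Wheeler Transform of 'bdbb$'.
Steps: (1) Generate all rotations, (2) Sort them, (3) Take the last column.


Rotations (sorted):
  0: $bdbb -> last char: b
  1: b$bdb -> last char: b
  2: bb$bd -> last char: d
  3: bdbb$ -> last char: $
  4: dbb$b -> last char: b


BWT = bbd$b


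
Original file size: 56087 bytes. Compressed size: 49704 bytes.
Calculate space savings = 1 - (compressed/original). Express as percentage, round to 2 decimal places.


ratio = compressed/original = 49704/56087 = 0.886195
savings = 1 - ratio = 1 - 0.886195 = 0.113805
as a percentage: 0.113805 * 100 = 11.38%

Space savings = 1 - 49704/56087 = 11.38%


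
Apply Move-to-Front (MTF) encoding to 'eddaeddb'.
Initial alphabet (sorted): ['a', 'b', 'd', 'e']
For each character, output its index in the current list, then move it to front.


MTF encoding:
'e': index 3 in ['a', 'b', 'd', 'e'] -> ['e', 'a', 'b', 'd']
'd': index 3 in ['e', 'a', 'b', 'd'] -> ['d', 'e', 'a', 'b']
'd': index 0 in ['d', 'e', 'a', 'b'] -> ['d', 'e', 'a', 'b']
'a': index 2 in ['d', 'e', 'a', 'b'] -> ['a', 'd', 'e', 'b']
'e': index 2 in ['a', 'd', 'e', 'b'] -> ['e', 'a', 'd', 'b']
'd': index 2 in ['e', 'a', 'd', 'b'] -> ['d', 'e', 'a', 'b']
'd': index 0 in ['d', 'e', 'a', 'b'] -> ['d', 'e', 'a', 'b']
'b': index 3 in ['d', 'e', 'a', 'b'] -> ['b', 'd', 'e', 'a']


Output: [3, 3, 0, 2, 2, 2, 0, 3]


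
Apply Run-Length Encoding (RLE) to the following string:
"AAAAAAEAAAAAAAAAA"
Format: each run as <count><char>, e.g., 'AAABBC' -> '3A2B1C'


Scanning runs left to right:
  i=0: run of 'A' x 6 -> '6A'
  i=6: run of 'E' x 1 -> '1E'
  i=7: run of 'A' x 10 -> '10A'

RLE = 6A1E10A


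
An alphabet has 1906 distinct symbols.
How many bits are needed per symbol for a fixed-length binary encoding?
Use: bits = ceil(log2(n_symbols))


log2(1906) = 10.8963
Bracket: 2^10 = 1024 < 1906 <= 2^11 = 2048
So ceil(log2(1906)) = 11

bits = ceil(log2(1906)) = ceil(10.8963) = 11 bits


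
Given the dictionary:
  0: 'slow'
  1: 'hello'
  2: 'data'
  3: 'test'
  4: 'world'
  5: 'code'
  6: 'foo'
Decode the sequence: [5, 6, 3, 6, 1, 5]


Look up each index in the dictionary:
  5 -> 'code'
  6 -> 'foo'
  3 -> 'test'
  6 -> 'foo'
  1 -> 'hello'
  5 -> 'code'

Decoded: "code foo test foo hello code"


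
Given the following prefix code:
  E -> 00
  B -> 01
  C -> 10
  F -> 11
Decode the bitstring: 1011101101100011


Decoding step by step:
Bits 10 -> C
Bits 11 -> F
Bits 10 -> C
Bits 11 -> F
Bits 01 -> B
Bits 10 -> C
Bits 00 -> E
Bits 11 -> F


Decoded message: CFCFBCEF


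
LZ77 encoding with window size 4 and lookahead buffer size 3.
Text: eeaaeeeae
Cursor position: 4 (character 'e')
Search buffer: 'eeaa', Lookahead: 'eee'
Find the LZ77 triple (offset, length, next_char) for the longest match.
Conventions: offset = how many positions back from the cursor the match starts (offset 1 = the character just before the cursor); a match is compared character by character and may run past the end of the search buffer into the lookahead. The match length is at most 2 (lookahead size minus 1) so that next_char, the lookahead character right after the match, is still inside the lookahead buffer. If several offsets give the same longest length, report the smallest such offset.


Try each offset into the search buffer:
  offset=1 (pos 3, char 'a'): match length 0
  offset=2 (pos 2, char 'a'): match length 0
  offset=3 (pos 1, char 'e'): match length 1
  offset=4 (pos 0, char 'e'): match length 2
Longest match has length 2 at offset 4.
next_char = character at position 4 + 2 = 6 -> 'e'

Best match: offset=4, length=2 (matching 'ee' starting at position 0)
LZ77 triple: (4, 2, 'e')


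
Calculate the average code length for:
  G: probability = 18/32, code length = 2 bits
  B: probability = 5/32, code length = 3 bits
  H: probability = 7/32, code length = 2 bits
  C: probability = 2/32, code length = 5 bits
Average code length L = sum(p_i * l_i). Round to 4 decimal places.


Weighted contributions p_i * l_i:
  G: (18/32) * 2 = 36/32
  B: (5/32) * 3 = 15/32
  H: (7/32) * 2 = 14/32
  C: (2/32) * 5 = 10/32
Sum = (36 + 15 + 14 + 10)/32 = 75/32

L = 75/32 = 2.3438 bits/symbol


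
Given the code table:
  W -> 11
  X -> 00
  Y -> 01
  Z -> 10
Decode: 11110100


Decoding:
11 -> W
11 -> W
01 -> Y
00 -> X


Result: WWYX


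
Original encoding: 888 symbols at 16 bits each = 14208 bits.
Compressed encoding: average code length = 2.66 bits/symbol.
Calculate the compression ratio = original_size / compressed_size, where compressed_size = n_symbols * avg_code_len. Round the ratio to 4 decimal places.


original_size = n_symbols * orig_bits = 888 * 16 = 14208 bits
compressed_size = n_symbols * avg_code_len = 888 * 2.66 = 2362.08 bits
ratio = original_size / compressed_size = 14208 / 2362.08 = 6.015

Compression ratio = 6.015


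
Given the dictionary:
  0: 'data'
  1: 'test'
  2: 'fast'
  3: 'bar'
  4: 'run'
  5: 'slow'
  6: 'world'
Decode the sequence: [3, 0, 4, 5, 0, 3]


Look up each index in the dictionary:
  3 -> 'bar'
  0 -> 'data'
  4 -> 'run'
  5 -> 'slow'
  0 -> 'data'
  3 -> 'bar'

Decoded: "bar data run slow data bar"
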